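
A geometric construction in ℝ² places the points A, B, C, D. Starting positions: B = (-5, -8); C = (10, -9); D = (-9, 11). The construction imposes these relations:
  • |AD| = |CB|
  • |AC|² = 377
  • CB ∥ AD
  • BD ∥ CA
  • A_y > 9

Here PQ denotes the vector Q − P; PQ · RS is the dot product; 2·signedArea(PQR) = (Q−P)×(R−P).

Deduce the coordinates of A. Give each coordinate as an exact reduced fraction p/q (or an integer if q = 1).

1. A_x = 6  [CB ∥ AD ∩ BD ∥ CA]
2. A_y = 10  [CB ∥ AD ∩ BD ∥ CA]
   → A = (6, 10)

A = (6, 10)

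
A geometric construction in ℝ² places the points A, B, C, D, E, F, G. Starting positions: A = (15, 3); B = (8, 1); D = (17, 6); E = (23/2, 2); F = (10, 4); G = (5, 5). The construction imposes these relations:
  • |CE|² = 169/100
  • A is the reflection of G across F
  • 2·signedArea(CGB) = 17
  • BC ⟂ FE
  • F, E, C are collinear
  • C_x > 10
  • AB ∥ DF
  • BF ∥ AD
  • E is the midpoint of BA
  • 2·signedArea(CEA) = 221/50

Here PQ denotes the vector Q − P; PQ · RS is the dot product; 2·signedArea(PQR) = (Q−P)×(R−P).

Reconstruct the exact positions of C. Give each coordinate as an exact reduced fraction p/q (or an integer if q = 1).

1. C_x = 268/25  [F, E, C are collinear ∩ BC ⟂ FE]
2. C_y = 76/25  [F, E, C are collinear ∩ BC ⟂ FE]
   → C = (268/25, 76/25)

C = (268/25, 76/25)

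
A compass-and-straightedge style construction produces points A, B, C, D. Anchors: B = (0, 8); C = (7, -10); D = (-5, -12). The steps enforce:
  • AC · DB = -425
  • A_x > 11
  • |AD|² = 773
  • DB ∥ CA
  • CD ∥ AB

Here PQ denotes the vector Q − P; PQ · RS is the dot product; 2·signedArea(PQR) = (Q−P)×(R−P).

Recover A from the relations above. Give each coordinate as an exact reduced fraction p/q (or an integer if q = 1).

A = (12, 10)

1. A_x = 12  [CD ∥ AB ∩ DB ∥ CA]
2. A_y = 10  [CD ∥ AB ∩ DB ∥ CA]
   → A = (12, 10)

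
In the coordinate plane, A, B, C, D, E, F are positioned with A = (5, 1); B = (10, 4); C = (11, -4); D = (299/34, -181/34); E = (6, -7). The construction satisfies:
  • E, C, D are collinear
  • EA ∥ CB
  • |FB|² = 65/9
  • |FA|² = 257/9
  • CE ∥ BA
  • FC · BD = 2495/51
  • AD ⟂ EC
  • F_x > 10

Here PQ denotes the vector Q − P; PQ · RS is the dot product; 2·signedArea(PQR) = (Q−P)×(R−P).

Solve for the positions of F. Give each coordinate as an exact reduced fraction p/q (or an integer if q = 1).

1. F_x = 31/3  [line 41/34·x + 317/34·y + -2539/102 = 0 ∩ |FB|² = 65/9]
2. F_y = 4/3  [line 41/34·x + 317/34·y + -2539/102 = 0 ∩ |FB|² = 65/9]
   → F = (31/3, 4/3)

F = (31/3, 4/3)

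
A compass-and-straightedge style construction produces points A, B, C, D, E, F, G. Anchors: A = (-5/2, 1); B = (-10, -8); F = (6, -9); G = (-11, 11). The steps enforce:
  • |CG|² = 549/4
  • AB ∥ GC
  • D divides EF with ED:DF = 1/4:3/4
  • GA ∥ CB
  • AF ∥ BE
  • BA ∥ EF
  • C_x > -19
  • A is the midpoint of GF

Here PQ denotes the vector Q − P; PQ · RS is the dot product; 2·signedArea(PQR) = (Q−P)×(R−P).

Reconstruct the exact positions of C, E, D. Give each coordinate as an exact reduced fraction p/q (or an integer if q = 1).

1. C_x = -37/2  [GA ∥ CB ∩ AB ∥ GC]
2. C_y = 2  [GA ∥ CB ∩ AB ∥ GC]
   → C = (-37/2, 2)
3. E_x = -3/2  [BA ∥ EF ∩ AF ∥ BE]
4. E_y = -18  [BA ∥ EF ∩ AF ∥ BE]
   → E = (-3/2, -18)
5. D_x = 3/8  [D divides EF with ED:DF = 1/4:3/4]
6. D_y = -63/4  [D divides EF with ED:DF = 1/4:3/4]
   → D = (3/8, -63/4)

C = (-37/2, 2)
D = (3/8, -63/4)
E = (-3/2, -18)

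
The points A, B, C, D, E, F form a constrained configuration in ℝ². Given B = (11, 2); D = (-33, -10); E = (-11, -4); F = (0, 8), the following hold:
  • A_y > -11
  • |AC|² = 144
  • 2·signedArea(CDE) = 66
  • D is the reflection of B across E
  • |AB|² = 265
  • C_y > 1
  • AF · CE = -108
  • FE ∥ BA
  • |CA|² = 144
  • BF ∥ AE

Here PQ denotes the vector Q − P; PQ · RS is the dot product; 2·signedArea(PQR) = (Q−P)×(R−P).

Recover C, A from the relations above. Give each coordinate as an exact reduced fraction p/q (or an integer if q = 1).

A = (0, -10)
C = (0, 2)

1. A_x = 0  [BF ∥ AE ∩ FE ∥ BA]
2. A_y = -10  [BF ∥ AE ∩ FE ∥ BA]
   → A = (0, -10)
3. C_x = 0  [2·signedArea(CDE) = 66 ∩ AF · CE = -108]
4. C_y = 2  [2·signedArea(CDE) = 66 ∩ AF · CE = -108]
   → C = (0, 2)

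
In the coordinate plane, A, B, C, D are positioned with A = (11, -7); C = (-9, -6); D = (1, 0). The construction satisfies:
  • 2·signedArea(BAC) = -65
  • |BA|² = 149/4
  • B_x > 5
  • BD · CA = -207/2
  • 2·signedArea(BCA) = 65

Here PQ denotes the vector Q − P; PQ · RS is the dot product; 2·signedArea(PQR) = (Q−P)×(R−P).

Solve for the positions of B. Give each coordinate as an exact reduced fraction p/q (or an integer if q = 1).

B = (6, -7/2)

1. B_x = 6  [2·signedArea(BAC) = -65 ∩ BD · CA = -207/2]
2. B_y = -7/2  [2·signedArea(BAC) = -65 ∩ BD · CA = -207/2]
   → B = (6, -7/2)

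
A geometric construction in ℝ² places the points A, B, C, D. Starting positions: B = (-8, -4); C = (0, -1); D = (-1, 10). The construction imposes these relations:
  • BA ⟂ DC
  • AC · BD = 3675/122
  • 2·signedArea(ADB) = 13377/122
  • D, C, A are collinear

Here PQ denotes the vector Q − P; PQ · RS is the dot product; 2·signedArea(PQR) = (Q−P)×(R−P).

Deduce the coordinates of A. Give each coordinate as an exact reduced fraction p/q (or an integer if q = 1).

1. A_x = 25/122  [D, C, A are collinear ∩ BA ⟂ DC]
2. A_y = -397/122  [D, C, A are collinear ∩ BA ⟂ DC]
   → A = (25/122, -397/122)

A = (25/122, -397/122)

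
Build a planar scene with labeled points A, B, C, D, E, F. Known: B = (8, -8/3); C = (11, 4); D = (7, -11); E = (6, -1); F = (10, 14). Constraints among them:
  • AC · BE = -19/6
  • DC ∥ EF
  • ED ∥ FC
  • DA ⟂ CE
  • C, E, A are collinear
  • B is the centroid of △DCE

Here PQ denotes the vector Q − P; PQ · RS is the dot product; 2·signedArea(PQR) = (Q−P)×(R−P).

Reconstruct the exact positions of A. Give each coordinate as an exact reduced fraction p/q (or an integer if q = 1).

1. A_x = 3/2  [C, E, A are collinear ∩ DA ⟂ CE]
2. A_y = -11/2  [C, E, A are collinear ∩ DA ⟂ CE]
   → A = (3/2, -11/2)

A = (3/2, -11/2)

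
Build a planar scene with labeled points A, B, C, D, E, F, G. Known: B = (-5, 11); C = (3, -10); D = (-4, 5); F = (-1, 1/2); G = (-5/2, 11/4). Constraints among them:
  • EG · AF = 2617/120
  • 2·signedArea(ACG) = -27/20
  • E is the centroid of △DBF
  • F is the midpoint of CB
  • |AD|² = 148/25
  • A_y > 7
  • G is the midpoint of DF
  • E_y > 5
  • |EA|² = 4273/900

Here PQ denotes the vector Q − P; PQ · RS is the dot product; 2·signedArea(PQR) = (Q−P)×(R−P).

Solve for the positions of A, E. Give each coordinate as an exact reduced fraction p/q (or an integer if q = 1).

1. A_x = -22/5  [line -51/4·x + -11/2·y + -77/5 = 0 ∩ |AD|² = 148/25]
2. A_y = 37/5  [line -51/4·x + -11/2·y + -77/5 = 0 ∩ |AD|² = 148/25]
   → A = (-22/5, 37/5)
3. E_x = -10/3  [E is the centroid of △DBF]
4. E_y = 11/2  [E is the centroid of △DBF]
   → E = (-10/3, 11/2)

A = (-22/5, 37/5)
E = (-10/3, 11/2)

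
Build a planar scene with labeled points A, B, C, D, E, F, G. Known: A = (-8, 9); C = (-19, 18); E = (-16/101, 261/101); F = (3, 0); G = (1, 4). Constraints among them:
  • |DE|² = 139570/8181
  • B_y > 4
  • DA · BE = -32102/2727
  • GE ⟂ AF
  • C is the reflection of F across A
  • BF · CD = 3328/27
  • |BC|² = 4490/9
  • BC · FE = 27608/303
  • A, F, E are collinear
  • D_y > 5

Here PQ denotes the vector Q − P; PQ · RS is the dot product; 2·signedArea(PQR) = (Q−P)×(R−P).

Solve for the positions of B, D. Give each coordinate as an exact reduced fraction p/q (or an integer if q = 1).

B = (-4/3, 13/3)
D = (-25/9, 52/9)

1. B_x = -4/3  [line 319/101·x + -261/101·y + 4669/303 = 0 ∩ |BC|² = 4490/9]
2. B_y = 13/3  [line 319/101·x + -261/101·y + 4669/303 = 0 ∩ |BC|² = 4490/9]
   → B = (-4/3, 13/3)
3. D_x = -25/9  [DA · BE = -32102/2727 ∩ BF · CD = 3328/27]
4. D_y = 52/9  [DA · BE = -32102/2727 ∩ BF · CD = 3328/27]
   → D = (-25/9, 52/9)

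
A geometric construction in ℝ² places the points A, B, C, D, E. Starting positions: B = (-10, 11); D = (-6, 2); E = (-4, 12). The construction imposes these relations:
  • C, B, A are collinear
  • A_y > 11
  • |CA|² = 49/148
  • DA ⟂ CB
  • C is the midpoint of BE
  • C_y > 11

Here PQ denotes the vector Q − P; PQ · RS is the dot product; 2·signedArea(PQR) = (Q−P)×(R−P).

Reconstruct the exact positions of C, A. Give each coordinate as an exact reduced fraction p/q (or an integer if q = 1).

1. C_x = -7  [C is the midpoint of BE]
2. C_y = 23/2  [C is the midpoint of BE]
   → C = (-7, 23/2)
3. A_x = -280/37  [C, B, A are collinear ∩ DA ⟂ CB]
4. A_y = 422/37  [C, B, A are collinear ∩ DA ⟂ CB]
   → A = (-280/37, 422/37)

A = (-280/37, 422/37)
C = (-7, 23/2)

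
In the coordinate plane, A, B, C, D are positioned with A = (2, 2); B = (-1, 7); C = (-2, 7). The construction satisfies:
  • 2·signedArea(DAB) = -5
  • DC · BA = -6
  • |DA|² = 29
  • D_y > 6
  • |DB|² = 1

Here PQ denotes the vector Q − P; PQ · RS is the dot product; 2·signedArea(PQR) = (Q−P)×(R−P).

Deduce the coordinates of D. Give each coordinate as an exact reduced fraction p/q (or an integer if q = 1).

1. D_x = 0  [DC · BA = -6 ∩ 2·signedArea(DAB) = -5]
2. D_y = 7  [DC · BA = -6 ∩ 2·signedArea(DAB) = -5]
   → D = (0, 7)

D = (0, 7)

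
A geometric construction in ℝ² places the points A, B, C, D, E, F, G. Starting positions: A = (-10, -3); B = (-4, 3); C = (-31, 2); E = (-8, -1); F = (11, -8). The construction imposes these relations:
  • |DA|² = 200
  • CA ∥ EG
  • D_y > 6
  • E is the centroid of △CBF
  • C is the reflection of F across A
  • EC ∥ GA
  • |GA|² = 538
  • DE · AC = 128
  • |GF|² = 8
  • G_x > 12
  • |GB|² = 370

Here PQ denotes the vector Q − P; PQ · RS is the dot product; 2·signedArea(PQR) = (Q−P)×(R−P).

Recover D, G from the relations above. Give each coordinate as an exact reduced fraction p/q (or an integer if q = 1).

D = (0, 7)
G = (13, -6)

1. D_x = 0  [line 21·x + -5·y + 35 = 0 ∩ |DA|² = 200]
2. D_y = 7  [line 21·x + -5·y + 35 = 0 ∩ |DA|² = 200]
   → D = (0, 7)
3. G_x = 13  [EC ∥ GA ∩ CA ∥ EG]
4. G_y = -6  [EC ∥ GA ∩ CA ∥ EG]
   → G = (13, -6)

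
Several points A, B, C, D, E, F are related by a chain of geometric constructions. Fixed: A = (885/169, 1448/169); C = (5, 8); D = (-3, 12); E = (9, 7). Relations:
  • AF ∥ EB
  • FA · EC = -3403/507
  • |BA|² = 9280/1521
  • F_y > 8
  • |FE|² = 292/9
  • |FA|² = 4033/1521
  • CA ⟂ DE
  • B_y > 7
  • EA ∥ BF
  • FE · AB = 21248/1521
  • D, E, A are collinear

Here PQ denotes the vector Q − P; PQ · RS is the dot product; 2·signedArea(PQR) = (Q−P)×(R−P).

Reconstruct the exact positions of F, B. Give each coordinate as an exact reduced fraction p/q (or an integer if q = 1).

B = (3767/507, 1256/169)
F = (11/3, 9)

1. F_x = 11/3  [line 4·x + -1·y + -17/3 = 0 ∩ |FE|² = 292/9]
2. F_y = 9  [line 4·x + -1·y + -17/3 = 0 ∩ |FE|² = 292/9]
   → F = (11/3, 9)
3. B_x = 3767/507  [EA ∥ BF ∩ AF ∥ EB]
4. B_y = 1256/169  [EA ∥ BF ∩ AF ∥ EB]
   → B = (3767/507, 1256/169)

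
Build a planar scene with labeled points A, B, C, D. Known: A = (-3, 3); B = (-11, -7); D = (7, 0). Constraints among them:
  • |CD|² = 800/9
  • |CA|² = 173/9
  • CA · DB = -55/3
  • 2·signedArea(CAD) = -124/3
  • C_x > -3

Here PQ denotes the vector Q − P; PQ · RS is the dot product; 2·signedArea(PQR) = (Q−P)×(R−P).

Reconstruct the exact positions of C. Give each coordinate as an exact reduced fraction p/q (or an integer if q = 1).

C = (-7/3, -4/3)

1. C_x = -7/3  [CA · DB = -55/3 ∩ 2·signedArea(CAD) = -124/3]
2. C_y = -4/3  [CA · DB = -55/3 ∩ 2·signedArea(CAD) = -124/3]
   → C = (-7/3, -4/3)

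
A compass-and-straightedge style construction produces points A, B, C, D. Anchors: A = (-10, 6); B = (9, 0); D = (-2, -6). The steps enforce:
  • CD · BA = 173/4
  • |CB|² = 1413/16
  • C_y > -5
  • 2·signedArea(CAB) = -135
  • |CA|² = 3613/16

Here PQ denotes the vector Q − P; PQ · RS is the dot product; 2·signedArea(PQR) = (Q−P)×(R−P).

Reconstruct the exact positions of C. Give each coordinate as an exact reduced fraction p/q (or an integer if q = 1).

C = (3/4, -9/2)

1. C_x = 3/4  [CD · BA = 173/4 ∩ 2·signedArea(CAB) = -135]
2. C_y = -9/2  [CD · BA = 173/4 ∩ 2·signedArea(CAB) = -135]
   → C = (3/4, -9/2)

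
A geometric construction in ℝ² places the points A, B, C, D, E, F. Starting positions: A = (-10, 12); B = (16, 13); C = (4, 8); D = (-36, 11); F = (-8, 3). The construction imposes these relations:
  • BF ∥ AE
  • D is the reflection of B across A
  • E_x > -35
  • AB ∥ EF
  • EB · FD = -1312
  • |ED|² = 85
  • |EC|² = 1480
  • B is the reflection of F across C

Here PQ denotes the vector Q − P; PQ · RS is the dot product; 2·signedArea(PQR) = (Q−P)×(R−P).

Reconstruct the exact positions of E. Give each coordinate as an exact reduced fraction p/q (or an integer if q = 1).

E = (-34, 2)

1. E_x = -34  [AB ∥ EF ∩ BF ∥ AE]
2. E_y = 2  [AB ∥ EF ∩ BF ∥ AE]
   → E = (-34, 2)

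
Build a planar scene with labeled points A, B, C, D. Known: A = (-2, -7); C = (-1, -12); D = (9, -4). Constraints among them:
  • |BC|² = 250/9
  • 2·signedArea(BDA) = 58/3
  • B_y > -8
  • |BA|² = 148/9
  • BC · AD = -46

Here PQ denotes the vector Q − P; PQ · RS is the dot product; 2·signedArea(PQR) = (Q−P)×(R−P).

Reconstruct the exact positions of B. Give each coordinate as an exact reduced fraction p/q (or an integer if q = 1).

B = (2, -23/3)

1. B_x = 2  [BC · AD = -46 ∩ 2·signedArea(BDA) = 58/3]
2. B_y = -23/3  [BC · AD = -46 ∩ 2·signedArea(BDA) = 58/3]
   → B = (2, -23/3)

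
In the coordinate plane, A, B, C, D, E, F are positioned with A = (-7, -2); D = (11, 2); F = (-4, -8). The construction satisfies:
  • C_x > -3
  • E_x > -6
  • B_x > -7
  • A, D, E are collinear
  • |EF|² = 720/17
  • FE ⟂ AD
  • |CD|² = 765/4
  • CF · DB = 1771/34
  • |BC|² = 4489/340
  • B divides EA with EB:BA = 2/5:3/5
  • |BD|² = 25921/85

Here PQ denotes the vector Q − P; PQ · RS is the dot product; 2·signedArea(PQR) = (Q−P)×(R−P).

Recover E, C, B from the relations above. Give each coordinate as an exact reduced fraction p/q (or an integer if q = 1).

1. E_x = -92/17  [A, D, E are collinear ∩ FE ⟂ AD]
2. E_y = -28/17  [A, D, E are collinear ∩ FE ⟂ AD]
   → E = (-92/17, -28/17)
3. B_x = -514/85  [B divides EA with EB:BA = 2/5:3/5]
4. B_y = -152/85  [B divides EA with EB:BA = 2/5:3/5]
   → B = (-514/85, -152/85)
5. C_x = -5/2  [line 1449/85·x + 322/85·y + 7889/170 = 0 ∩ |CD|² = 765/4]
6. C_y = -1  [line 1449/85·x + 322/85·y + 7889/170 = 0 ∩ |CD|² = 765/4]
   → C = (-5/2, -1)

B = (-514/85, -152/85)
C = (-5/2, -1)
E = (-92/17, -28/17)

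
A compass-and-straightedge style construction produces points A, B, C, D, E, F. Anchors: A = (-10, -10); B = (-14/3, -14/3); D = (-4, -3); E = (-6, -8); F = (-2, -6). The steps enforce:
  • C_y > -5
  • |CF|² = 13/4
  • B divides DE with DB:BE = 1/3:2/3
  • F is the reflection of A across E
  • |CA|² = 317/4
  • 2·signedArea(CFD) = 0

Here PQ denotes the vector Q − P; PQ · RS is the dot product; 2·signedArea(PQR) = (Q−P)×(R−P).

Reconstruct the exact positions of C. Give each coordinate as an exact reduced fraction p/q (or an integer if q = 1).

C = (-3, -9/2)

1. C_x = -3  [line -3·x + -2·y + -18 = 0 ∩ |CF|² = 13/4]
2. C_y = -9/2  [line -3·x + -2·y + -18 = 0 ∩ |CF|² = 13/4]
   → C = (-3, -9/2)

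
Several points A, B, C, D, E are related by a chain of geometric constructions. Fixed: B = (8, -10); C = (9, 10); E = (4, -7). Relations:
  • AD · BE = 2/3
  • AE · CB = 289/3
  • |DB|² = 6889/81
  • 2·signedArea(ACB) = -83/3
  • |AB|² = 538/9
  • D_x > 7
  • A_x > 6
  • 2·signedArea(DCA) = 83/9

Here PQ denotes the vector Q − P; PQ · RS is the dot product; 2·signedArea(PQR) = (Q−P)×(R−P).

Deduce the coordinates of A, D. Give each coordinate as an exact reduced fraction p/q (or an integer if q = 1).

A = (7, -7/3)
D = (8, -7/9)

1. A_x = 7  [AE · CB = 289/3 ∩ 2·signedArea(ACB) = -83/3]
2. A_y = -7/3  [AE · CB = 289/3 ∩ 2·signedArea(ACB) = -83/3]
   → A = (7, -7/3)
3. D_x = 8  [2·signedArea(DCA) = 83/9 ∩ AD · BE = 2/3]
4. D_y = -7/9  [2·signedArea(DCA) = 83/9 ∩ AD · BE = 2/3]
   → D = (8, -7/9)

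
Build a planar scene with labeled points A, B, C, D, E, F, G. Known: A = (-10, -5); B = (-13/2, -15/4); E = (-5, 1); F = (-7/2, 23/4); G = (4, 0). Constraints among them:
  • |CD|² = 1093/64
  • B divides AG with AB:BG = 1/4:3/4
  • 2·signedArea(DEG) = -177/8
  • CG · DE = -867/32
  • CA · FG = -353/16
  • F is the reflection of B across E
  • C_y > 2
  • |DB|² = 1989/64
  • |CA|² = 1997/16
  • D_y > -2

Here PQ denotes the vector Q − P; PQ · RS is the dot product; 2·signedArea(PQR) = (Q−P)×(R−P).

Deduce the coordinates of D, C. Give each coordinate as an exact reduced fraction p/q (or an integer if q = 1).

C = (-3/2, 9/4)
D = (-5/4, -15/8)

1. C_x = -3/2  [line -15/2·x + 23/4·y + -387/16 = 0 ∩ |CA|² = 1997/16]
2. C_y = 9/4  [line -15/2·x + 23/4·y + -387/16 = 0 ∩ |CA|² = 1997/16]
   → C = (-3/2, 9/4)
3. D_x = -5/4  [2·signedArea(DEG) = -177/8 ∩ CG · DE = -867/32]
4. D_y = -15/8  [2·signedArea(DEG) = -177/8 ∩ CG · DE = -867/32]
   → D = (-5/4, -15/8)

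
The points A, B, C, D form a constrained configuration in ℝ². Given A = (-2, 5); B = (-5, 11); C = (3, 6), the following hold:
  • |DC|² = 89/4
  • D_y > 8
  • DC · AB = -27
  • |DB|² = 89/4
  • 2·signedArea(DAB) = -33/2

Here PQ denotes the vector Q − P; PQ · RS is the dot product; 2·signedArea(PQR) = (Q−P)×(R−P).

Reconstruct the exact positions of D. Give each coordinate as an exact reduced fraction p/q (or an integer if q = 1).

1. D_x = -1  [2·signedArea(DAB) = -33/2 ∩ DC · AB = -27]
2. D_y = 17/2  [2·signedArea(DAB) = -33/2 ∩ DC · AB = -27]
   → D = (-1, 17/2)

D = (-1, 17/2)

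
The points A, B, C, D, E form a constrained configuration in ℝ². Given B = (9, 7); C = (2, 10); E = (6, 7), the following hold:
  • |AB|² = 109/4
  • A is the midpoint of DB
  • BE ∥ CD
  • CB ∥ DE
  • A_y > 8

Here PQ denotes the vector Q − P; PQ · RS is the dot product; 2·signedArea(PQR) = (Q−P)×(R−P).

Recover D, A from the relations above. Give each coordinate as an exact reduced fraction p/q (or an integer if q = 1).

1. D_x = -1  [CB ∥ DE ∩ BE ∥ CD]
2. D_y = 10  [CB ∥ DE ∩ BE ∥ CD]
   → D = (-1, 10)
3. A_x = 4  [A is the midpoint of DB]
4. A_y = 17/2  [A is the midpoint of DB]
   → A = (4, 17/2)

A = (4, 17/2)
D = (-1, 10)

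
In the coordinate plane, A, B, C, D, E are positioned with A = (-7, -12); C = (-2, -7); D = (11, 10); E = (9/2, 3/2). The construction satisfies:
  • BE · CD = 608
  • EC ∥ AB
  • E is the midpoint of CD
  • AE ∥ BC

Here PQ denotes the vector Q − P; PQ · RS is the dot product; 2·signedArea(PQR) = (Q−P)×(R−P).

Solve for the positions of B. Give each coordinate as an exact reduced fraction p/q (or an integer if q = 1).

1. B_x = -27/2  [AE ∥ BC ∩ EC ∥ AB]
2. B_y = -41/2  [AE ∥ BC ∩ EC ∥ AB]
   → B = (-27/2, -41/2)

B = (-27/2, -41/2)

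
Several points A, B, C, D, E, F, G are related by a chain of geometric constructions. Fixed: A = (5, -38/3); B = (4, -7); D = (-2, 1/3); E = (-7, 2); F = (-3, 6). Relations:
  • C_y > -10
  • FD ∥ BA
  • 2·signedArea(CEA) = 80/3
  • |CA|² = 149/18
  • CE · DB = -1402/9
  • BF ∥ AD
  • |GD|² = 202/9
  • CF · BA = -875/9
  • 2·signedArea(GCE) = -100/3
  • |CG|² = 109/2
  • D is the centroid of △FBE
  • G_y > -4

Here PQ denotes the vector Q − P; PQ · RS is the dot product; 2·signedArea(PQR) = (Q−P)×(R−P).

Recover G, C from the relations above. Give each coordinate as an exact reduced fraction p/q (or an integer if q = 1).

1. C_x = 9/2  [CE · DB = -1402/9 ∩ 2·signedArea(CEA) = 80/3]
2. C_y = -59/6  [CE · DB = -1402/9 ∩ 2·signedArea(CEA) = 80/3]
   → C = (9/2, -59/6)
3. G_x = 1  [line -71/6·x + -23/2·y + -53/2 = 0 ∩ |CG|² = 109/2]
4. G_y = -10/3  [line -71/6·x + -23/2·y + -53/2 = 0 ∩ |CG|² = 109/2]
   → G = (1, -10/3)

C = (9/2, -59/6)
G = (1, -10/3)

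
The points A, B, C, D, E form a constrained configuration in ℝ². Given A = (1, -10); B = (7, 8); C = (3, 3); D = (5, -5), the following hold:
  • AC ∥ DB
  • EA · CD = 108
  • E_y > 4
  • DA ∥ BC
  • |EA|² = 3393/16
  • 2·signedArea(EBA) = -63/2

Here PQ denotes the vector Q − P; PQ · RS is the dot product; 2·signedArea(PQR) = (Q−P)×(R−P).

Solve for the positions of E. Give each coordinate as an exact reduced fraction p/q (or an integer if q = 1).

E = (4, 17/4)

1. E_x = 4  [2·signedArea(EBA) = -63/2 ∩ EA · CD = 108]
2. E_y = 17/4  [2·signedArea(EBA) = -63/2 ∩ EA · CD = 108]
   → E = (4, 17/4)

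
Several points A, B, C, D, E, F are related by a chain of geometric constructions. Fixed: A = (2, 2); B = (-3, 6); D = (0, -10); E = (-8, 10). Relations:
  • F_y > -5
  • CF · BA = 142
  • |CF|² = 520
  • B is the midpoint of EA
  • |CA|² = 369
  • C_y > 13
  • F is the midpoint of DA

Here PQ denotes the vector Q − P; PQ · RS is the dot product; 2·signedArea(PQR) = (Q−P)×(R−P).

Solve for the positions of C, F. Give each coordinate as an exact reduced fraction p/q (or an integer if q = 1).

1. F_x = 1  [F is the midpoint of DA]
2. F_y = -4  [F is the midpoint of DA]
   → F = (1, -4)
3. C_x = -13  [line -5·x + 4·y + -121 = 0 ∩ |CA|² = 369]
4. C_y = 14  [line -5·x + 4·y + -121 = 0 ∩ |CA|² = 369]
   → C = (-13, 14)

C = (-13, 14)
F = (1, -4)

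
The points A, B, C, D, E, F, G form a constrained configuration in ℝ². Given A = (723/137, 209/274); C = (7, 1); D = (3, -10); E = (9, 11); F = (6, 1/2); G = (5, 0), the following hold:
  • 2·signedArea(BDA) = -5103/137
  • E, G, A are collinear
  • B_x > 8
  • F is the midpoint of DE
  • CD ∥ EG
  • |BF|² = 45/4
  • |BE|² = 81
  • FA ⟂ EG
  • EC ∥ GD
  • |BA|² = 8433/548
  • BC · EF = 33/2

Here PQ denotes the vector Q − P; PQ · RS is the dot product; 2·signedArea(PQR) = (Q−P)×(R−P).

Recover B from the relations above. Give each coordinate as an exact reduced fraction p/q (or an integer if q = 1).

B = (9, 2)

1. B_x = 9  [2·signedArea(BDA) = -5103/137 ∩ BC · EF = 33/2]
2. B_y = 2  [2·signedArea(BDA) = -5103/137 ∩ BC · EF = 33/2]
   → B = (9, 2)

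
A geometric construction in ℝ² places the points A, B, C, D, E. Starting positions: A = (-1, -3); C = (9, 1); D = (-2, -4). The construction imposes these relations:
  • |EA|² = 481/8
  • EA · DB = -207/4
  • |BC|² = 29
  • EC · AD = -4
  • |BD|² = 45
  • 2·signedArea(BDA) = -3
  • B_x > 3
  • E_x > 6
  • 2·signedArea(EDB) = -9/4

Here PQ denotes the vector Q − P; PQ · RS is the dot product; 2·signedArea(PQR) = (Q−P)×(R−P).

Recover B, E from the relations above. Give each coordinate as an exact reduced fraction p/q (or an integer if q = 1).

1. B_x = 4  [line -1·x + 1·y + 5 = 0 ∩ |BD|² = 45]
2. B_y = -1  [line -1·x + 1·y + 5 = 0 ∩ |BD|² = 45]
   → B = (4, -1)
3. E_x = 25/4  [EA · DB = -207/4 ∩ 2·signedArea(EDB) = -9/4]
4. E_y = -1/4  [EA · DB = -207/4 ∩ 2·signedArea(EDB) = -9/4]
   → E = (25/4, -1/4)

B = (4, -1)
E = (25/4, -1/4)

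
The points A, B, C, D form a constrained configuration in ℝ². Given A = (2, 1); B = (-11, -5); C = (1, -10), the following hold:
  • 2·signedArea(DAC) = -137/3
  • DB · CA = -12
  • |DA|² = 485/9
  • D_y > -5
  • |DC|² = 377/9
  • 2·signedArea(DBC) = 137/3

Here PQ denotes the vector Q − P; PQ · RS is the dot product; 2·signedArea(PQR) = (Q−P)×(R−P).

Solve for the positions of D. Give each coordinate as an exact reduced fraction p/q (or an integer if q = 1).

1. D_x = -8/3  [2·signedArea(DBC) = 137/3 ∩ DB · CA = -12]
2. D_y = -14/3  [2·signedArea(DBC) = 137/3 ∩ DB · CA = -12]
   → D = (-8/3, -14/3)

D = (-8/3, -14/3)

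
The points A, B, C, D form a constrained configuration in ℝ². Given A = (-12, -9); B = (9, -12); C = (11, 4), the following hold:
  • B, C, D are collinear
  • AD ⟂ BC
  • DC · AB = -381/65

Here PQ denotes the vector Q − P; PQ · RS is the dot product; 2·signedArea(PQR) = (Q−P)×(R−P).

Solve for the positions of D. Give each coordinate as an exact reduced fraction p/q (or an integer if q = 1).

1. D_x = 588/65  [B, C, D are collinear ∩ AD ⟂ BC]
2. D_y = -756/65  [B, C, D are collinear ∩ AD ⟂ BC]
   → D = (588/65, -756/65)

D = (588/65, -756/65)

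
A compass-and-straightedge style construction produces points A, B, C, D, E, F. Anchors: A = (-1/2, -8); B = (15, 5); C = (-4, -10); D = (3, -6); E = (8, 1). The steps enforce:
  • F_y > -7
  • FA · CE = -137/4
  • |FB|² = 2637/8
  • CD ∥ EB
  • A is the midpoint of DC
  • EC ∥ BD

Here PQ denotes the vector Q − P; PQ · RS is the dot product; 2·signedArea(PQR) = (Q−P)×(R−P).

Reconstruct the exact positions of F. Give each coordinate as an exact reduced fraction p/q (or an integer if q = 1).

1. F_x = 3/4  [line -12·x + -11·y + -239/4 = 0 ∩ |FB|² = 2637/8]
2. F_y = -25/4  [line -12·x + -11·y + -239/4 = 0 ∩ |FB|² = 2637/8]
   → F = (3/4, -25/4)

F = (3/4, -25/4)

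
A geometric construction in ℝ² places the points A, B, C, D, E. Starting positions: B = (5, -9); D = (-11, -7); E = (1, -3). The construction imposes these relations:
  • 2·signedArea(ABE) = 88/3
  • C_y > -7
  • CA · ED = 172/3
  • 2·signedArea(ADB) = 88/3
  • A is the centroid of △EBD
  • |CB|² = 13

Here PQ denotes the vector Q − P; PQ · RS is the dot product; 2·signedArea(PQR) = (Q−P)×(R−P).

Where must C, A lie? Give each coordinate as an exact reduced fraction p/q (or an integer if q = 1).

1. A_x = -5/3  [A is the centroid of △EBD]
2. A_y = -19/3  [A is the centroid of △EBD]
   → A = (-5/3, -19/3)
3. C_x = 3  [line 12·x + 4·y + -12 = 0 ∩ |CB|² = 13]
4. C_y = -6  [line 12·x + 4·y + -12 = 0 ∩ |CB|² = 13]
   → C = (3, -6)

A = (-5/3, -19/3)
C = (3, -6)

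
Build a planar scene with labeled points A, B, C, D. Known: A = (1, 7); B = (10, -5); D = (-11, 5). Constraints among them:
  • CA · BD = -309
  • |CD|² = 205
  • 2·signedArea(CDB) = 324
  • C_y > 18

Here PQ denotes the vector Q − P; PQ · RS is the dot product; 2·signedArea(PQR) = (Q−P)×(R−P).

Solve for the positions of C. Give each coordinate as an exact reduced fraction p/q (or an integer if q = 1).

1. C_x = -8  [2·signedArea(CDB) = 324 ∩ CA · BD = -309]
2. C_y = 19  [2·signedArea(CDB) = 324 ∩ CA · BD = -309]
   → C = (-8, 19)

C = (-8, 19)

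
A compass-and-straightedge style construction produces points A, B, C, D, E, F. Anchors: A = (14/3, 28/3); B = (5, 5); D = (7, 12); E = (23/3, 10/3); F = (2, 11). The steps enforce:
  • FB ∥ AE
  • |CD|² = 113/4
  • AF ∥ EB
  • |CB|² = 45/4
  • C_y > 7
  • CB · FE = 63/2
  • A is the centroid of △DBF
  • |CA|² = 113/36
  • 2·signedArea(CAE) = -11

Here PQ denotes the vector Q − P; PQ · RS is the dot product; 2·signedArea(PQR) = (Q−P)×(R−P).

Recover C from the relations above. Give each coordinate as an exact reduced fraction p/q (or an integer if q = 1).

1. C_x = 7/2  [CB · FE = 63/2 ∩ 2·signedArea(CAE) = -11]
2. C_y = 8  [CB · FE = 63/2 ∩ 2·signedArea(CAE) = -11]
   → C = (7/2, 8)

C = (7/2, 8)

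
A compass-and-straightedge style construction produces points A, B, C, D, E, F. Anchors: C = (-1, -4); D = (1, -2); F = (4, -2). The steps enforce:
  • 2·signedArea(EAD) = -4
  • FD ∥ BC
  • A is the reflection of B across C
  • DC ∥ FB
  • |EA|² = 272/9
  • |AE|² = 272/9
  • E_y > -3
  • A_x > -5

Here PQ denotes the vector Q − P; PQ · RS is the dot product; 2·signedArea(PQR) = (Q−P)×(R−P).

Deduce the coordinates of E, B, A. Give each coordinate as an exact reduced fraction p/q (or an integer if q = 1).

A = (-4, -4)
B = (2, -4)
E = (4/3, -8/3)

1. B_x = 2  [FD ∥ BC ∩ DC ∥ FB]
2. B_y = -4  [FD ∥ BC ∩ DC ∥ FB]
   → B = (2, -4)
3. A_x = -4  [A is the reflection of B across C]
4. A_y = -4  [A is the reflection of B across C]
   → A = (-4, -4)
5. E_x = 4/3  [line -2·x + 5·y + 16 = 0 ∩ |EA|² = 272/9]
6. E_y = -8/3  [line -2·x + 5·y + 16 = 0 ∩ |EA|² = 272/9]
   → E = (4/3, -8/3)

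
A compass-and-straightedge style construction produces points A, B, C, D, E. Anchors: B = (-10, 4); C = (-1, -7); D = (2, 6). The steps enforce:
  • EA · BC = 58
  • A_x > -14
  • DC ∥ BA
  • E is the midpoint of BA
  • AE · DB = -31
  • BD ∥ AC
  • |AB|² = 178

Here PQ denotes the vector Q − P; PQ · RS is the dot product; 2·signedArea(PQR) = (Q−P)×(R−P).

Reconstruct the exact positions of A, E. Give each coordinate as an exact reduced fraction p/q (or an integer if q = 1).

1. A_x = -13  [BD ∥ AC ∩ DC ∥ BA]
2. A_y = -9  [BD ∥ AC ∩ DC ∥ BA]
   → A = (-13, -9)
3. E_x = -23/2  [E is the midpoint of BA]
4. E_y = -5/2  [E is the midpoint of BA]
   → E = (-23/2, -5/2)

A = (-13, -9)
E = (-23/2, -5/2)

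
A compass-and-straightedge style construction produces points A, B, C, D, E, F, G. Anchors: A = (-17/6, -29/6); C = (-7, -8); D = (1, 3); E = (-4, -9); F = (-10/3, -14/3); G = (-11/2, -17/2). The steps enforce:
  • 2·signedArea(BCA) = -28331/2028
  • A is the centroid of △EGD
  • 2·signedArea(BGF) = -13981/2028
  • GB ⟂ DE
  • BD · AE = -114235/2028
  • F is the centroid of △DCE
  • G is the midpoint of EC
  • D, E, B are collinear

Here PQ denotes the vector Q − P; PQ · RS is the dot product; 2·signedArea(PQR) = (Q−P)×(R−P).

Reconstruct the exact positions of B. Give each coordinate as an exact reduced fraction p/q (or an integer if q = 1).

B = (-1367/338, -1539/169)

1. B_x = -1367/338  [D, E, B are collinear ∩ GB ⟂ DE]
2. B_y = -1539/169  [D, E, B are collinear ∩ GB ⟂ DE]
   → B = (-1367/338, -1539/169)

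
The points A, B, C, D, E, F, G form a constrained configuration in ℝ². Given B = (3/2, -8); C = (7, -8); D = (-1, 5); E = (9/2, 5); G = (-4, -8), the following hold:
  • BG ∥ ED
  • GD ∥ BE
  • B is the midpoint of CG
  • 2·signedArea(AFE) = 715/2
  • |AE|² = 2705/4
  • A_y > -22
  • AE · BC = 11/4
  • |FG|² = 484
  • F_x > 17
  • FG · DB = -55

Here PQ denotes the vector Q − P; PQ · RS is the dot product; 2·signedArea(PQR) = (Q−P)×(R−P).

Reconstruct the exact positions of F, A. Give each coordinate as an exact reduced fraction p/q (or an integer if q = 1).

A = (4, -21)
F = (18, -8)

1. F_x = 18  [line -5/2·x + 13·y + 149 = 0 ∩ |FG|² = 484]
2. F_y = -8  [line -5/2·x + 13·y + 149 = 0 ∩ |FG|² = 484]
   → F = (18, -8)
3. A_x = 4  [2·signedArea(AFE) = 715/2 ∩ AE · BC = 11/4]
4. A_y = -21  [2·signedArea(AFE) = 715/2 ∩ AE · BC = 11/4]
   → A = (4, -21)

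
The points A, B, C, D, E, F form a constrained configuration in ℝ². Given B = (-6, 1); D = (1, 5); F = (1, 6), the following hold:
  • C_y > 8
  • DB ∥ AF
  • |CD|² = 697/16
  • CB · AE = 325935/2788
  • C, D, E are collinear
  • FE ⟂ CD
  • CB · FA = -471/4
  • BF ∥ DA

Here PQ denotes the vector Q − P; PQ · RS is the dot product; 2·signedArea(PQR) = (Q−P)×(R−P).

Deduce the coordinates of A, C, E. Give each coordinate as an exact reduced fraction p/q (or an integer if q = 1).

1. A_x = 8  [DB ∥ AF ∩ BF ∥ DA]
2. A_y = 10  [DB ∥ AF ∩ BF ∥ DA]
   → A = (8, 10)
3. C_x = 25/4  [line -7·x + -4·y + 319/4 = 0 ∩ |CD|² = 697/16]
4. C_y = 9  [line -7·x + -4·y + 319/4 = 0 ∩ |CD|² = 697/16]
   → C = (25/4, 9)
5. E_x = 1033/697  [CB · AE = 325935/2788 ∩ C, D, E are collinear]
6. E_y = 3741/697  [CB · AE = 325935/2788 ∩ C, D, E are collinear]
   → E = (1033/697, 3741/697)

A = (8, 10)
C = (25/4, 9)
E = (1033/697, 3741/697)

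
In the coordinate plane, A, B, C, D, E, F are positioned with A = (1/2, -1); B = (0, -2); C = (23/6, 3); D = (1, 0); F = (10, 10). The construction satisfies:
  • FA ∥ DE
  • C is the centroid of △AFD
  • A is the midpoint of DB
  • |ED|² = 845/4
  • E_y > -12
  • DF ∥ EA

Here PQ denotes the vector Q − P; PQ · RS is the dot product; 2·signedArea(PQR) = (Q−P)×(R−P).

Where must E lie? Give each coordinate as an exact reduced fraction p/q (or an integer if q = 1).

E = (-17/2, -11)

1. E_x = -17/2  [DF ∥ EA ∩ FA ∥ DE]
2. E_y = -11  [DF ∥ EA ∩ FA ∥ DE]
   → E = (-17/2, -11)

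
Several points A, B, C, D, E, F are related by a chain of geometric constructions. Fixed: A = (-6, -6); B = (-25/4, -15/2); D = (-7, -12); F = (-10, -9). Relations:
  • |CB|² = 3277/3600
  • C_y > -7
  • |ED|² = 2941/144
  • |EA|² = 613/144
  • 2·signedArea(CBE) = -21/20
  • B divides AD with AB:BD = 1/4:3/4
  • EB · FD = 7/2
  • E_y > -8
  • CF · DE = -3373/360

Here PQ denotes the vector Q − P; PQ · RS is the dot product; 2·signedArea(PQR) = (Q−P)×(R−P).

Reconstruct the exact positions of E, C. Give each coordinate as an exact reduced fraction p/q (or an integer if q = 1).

C = (-197/30, -33/5)
E = (-89/12, -15/2)

1. E_x = -89/12  [line -3·x + 3·y + 1/4 = 0 ∩ |ED|² = 2941/144]
2. E_y = -15/2  [line -3·x + 3·y + 1/4 = 0 ∩ |ED|² = 2941/144]
   → E = (-89/12, -15/2)
3. C_x = -197/30  [CF · DE = -3373/360 ∩ 2·signedArea(CBE) = -21/20]
4. C_y = -33/5  [CF · DE = -3373/360 ∩ 2·signedArea(CBE) = -21/20]
   → C = (-197/30, -33/5)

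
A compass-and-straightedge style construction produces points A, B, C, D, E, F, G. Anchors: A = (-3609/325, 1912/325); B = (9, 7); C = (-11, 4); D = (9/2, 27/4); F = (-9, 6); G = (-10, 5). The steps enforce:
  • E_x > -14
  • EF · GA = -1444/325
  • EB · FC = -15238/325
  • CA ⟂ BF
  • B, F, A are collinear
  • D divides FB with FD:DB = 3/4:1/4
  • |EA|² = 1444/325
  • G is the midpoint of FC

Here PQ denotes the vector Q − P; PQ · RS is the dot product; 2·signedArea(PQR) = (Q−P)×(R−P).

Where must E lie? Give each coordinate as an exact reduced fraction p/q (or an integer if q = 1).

E = (-4293/325, 1874/325)

1. E_x = -4293/325  [EF · GA = -1444/325 ∩ EB · FC = -15238/325]
2. E_y = 1874/325  [EF · GA = -1444/325 ∩ EB · FC = -15238/325]
   → E = (-4293/325, 1874/325)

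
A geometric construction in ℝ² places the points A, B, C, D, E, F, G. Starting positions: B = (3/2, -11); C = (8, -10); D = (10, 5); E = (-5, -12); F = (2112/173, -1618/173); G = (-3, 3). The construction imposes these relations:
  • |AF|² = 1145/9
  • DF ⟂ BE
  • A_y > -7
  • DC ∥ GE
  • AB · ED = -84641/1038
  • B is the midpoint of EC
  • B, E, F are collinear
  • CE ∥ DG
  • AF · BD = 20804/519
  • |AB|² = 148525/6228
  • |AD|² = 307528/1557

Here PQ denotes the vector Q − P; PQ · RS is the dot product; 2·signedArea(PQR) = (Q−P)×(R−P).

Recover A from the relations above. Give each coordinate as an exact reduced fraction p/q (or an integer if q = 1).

1. A_x = 728/519  [AB · ED = -84641/1038 ∩ AF · BD = 20804/519]
2. A_y = -3175/519  [AB · ED = -84641/1038 ∩ AF · BD = 20804/519]
   → A = (728/519, -3175/519)

A = (728/519, -3175/519)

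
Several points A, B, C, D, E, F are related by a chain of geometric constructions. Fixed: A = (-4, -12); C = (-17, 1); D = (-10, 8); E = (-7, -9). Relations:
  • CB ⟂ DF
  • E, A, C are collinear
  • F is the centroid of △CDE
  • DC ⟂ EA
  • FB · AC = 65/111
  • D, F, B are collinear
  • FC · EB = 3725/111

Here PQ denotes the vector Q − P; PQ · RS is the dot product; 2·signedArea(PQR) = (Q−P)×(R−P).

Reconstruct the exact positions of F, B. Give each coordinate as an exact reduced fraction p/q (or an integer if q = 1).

1. F_x = -34/3  [F is the centroid of △CDE]
2. F_y = 0  [F is the centroid of △CDE]
   → F = (-34/3, 0)
3. B_x = -419/37  [D, F, B are collinear ∩ CB ⟂ DF]
4. B_y = 2/37  [D, F, B are collinear ∩ CB ⟂ DF]
   → B = (-419/37, 2/37)

B = (-419/37, 2/37)
F = (-34/3, 0)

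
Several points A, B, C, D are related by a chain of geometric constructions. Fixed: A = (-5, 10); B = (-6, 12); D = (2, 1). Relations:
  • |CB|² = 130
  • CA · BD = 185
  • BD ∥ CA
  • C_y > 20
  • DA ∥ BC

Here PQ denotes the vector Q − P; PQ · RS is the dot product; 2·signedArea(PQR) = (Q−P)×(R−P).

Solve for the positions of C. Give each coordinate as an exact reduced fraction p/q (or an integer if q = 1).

1. C_x = -13  [BD ∥ CA ∩ DA ∥ BC]
2. C_y = 21  [BD ∥ CA ∩ DA ∥ BC]
   → C = (-13, 21)

C = (-13, 21)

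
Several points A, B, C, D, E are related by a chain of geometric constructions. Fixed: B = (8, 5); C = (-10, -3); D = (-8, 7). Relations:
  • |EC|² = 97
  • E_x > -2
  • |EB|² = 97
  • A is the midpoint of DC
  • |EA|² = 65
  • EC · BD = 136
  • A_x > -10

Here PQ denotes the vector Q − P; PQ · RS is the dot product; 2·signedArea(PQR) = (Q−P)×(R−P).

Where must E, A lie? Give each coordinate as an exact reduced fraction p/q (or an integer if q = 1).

1. E_x = -1  [line 16·x + -2·y + 18 = 0 ∩ |EC|² = 97]
2. E_y = 1  [line 16·x + -2·y + 18 = 0 ∩ |EC|² = 97]
   → E = (-1, 1)
3. A_x = -9  [A is the midpoint of DC]
4. A_y = 2  [A is the midpoint of DC]
   → A = (-9, 2)

A = (-9, 2)
E = (-1, 1)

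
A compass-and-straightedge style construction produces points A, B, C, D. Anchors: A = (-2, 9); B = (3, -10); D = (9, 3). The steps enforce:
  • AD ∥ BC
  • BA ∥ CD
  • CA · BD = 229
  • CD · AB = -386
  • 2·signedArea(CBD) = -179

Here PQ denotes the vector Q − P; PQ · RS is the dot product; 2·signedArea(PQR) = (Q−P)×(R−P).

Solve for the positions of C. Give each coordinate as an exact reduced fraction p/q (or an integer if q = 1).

1. C_x = 14  [BA ∥ CD ∩ AD ∥ BC]
2. C_y = -16  [BA ∥ CD ∩ AD ∥ BC]
   → C = (14, -16)

C = (14, -16)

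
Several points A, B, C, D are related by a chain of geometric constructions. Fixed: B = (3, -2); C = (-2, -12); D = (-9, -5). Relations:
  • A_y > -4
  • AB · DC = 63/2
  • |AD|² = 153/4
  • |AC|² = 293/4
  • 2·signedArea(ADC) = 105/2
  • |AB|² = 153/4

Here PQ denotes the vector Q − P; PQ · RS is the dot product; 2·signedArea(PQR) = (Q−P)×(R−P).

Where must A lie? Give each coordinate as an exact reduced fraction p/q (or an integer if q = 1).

A = (-3, -7/2)

1. A_x = -3  [2·signedArea(ADC) = 105/2 ∩ AB · DC = 63/2]
2. A_y = -7/2  [2·signedArea(ADC) = 105/2 ∩ AB · DC = 63/2]
   → A = (-3, -7/2)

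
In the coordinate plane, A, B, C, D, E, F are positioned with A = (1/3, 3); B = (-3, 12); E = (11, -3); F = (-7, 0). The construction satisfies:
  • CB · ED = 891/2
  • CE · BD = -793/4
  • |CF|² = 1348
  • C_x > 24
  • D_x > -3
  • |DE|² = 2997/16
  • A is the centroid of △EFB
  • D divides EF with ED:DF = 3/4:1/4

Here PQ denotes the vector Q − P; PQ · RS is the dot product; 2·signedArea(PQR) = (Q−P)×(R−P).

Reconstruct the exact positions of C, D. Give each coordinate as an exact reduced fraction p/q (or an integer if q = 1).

C = (25, -18)
D = (-5/2, -3/4)

1. D_x = -5/2  [D divides EF with ED:DF = 3/4:1/4]
2. D_y = -3/4  [D divides EF with ED:DF = 3/4:1/4]
   → D = (-5/2, -3/4)
3. C_x = 25  [CB · ED = 891/2 ∩ CE · BD = -793/4]
4. C_y = -18  [CB · ED = 891/2 ∩ CE · BD = -793/4]
   → C = (25, -18)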